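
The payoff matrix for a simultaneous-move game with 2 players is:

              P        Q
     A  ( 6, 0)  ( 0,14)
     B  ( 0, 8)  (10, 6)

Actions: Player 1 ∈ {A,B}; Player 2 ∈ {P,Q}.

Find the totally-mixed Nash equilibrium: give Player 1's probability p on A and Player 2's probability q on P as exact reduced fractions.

P1 indiff ⇒ q·6+(1-q)·0 = q·0+(1-q)·10 ⇒ q(6) = (1-q)(10) ⇒ q = 5/8
P2 indiff ⇒ p·0+(1-p)·8 = p·14+(1-p)·6 ⇒ p(-14) = (1-p)(-2) ⇒ p = 1/8

P1 mixes 1/8 on A; P2 mixes 5/8 on P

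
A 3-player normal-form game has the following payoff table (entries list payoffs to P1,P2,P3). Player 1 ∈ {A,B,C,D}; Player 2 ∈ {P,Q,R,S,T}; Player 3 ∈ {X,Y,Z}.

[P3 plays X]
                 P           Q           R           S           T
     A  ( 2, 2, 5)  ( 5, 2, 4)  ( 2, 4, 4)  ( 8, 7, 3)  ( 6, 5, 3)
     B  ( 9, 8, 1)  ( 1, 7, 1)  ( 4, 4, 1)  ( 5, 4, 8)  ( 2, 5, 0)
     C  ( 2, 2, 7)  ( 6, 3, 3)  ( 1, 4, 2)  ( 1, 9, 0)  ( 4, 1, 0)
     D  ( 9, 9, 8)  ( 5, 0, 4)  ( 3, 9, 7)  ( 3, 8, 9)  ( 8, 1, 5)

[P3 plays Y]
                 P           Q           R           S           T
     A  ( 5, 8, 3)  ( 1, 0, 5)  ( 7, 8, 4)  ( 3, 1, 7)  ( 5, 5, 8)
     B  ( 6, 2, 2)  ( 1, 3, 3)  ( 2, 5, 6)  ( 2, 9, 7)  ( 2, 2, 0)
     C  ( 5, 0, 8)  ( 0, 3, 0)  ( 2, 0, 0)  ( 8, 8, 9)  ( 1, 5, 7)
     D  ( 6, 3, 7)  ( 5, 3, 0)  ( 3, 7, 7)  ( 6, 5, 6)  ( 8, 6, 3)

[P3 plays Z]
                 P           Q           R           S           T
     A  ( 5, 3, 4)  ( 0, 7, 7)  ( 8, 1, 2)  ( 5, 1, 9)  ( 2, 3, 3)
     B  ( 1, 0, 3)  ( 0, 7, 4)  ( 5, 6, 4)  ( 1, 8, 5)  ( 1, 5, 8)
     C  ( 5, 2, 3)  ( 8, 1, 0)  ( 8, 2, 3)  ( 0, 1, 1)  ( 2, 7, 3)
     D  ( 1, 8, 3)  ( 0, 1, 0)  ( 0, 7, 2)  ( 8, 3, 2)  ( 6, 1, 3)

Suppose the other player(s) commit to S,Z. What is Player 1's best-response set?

argmax u_1 = {D}

u_1(A vs S,Z) = 5
u_1(B vs S,Z) = 1
u_1(C vs S,Z) = 0
u_1(D vs S,Z) = 8
max payoff 8 at {D}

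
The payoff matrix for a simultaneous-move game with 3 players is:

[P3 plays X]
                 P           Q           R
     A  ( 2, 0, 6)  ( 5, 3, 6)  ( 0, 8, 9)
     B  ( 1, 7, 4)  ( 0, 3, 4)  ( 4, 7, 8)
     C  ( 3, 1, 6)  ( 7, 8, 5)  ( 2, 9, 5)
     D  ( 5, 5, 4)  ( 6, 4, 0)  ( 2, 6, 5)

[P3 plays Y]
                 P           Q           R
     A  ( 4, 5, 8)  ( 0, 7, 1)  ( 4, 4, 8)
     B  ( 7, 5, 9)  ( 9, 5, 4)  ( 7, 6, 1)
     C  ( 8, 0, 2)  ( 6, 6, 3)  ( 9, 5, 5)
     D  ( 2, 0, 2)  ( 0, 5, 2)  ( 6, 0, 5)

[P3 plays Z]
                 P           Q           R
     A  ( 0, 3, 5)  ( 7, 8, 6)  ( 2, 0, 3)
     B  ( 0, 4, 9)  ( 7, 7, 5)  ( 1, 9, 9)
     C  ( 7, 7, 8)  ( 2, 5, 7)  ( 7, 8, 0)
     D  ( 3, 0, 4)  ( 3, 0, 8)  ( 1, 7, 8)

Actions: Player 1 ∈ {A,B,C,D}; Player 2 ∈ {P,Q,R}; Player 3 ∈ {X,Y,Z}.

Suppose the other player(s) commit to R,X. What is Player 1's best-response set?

BR_1 = {B}

u_1(A vs R,X) = 0
u_1(B vs R,X) = 4
u_1(C vs R,X) = 2
u_1(D vs R,X) = 2
max payoff 4 at {B}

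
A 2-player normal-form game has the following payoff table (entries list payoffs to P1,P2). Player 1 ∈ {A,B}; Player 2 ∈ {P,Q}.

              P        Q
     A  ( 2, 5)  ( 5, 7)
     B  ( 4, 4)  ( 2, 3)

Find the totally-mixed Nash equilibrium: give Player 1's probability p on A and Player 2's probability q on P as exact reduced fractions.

P1 indiff ⇒ q·2+(1-q)·5 = q·4+(1-q)·2 ⇒ q(-2) = (1-q)(-3) ⇒ q = 3/5
P2 indiff ⇒ p·5+(1-p)·4 = p·7+(1-p)·3 ⇒ p(-2) = (1-p)(-1) ⇒ p = 1/3

p=1/3, q=3/5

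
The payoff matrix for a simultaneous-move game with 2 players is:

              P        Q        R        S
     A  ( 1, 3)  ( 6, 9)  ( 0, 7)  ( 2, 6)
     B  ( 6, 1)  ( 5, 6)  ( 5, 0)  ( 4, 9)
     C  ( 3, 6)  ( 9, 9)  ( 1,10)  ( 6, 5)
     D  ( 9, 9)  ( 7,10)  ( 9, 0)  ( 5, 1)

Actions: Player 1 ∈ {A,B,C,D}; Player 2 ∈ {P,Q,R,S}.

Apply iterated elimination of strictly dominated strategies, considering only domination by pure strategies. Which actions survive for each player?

Survivors P1:{C,D} P2:{Q,R}

P1 drop A (C beats it: P:3>1 Q:9>6 R:1>0 S:6>2)
P1 drop B (D beats it: P:9>6 Q:7>5 R:9>5 S:5>4)
P2 drop P (Q beats it: C:9>6 D:10>9)
P2 drop S (Q beats it: C:9>5 D:10>1)
P1→{C,D} P2→{Q,R}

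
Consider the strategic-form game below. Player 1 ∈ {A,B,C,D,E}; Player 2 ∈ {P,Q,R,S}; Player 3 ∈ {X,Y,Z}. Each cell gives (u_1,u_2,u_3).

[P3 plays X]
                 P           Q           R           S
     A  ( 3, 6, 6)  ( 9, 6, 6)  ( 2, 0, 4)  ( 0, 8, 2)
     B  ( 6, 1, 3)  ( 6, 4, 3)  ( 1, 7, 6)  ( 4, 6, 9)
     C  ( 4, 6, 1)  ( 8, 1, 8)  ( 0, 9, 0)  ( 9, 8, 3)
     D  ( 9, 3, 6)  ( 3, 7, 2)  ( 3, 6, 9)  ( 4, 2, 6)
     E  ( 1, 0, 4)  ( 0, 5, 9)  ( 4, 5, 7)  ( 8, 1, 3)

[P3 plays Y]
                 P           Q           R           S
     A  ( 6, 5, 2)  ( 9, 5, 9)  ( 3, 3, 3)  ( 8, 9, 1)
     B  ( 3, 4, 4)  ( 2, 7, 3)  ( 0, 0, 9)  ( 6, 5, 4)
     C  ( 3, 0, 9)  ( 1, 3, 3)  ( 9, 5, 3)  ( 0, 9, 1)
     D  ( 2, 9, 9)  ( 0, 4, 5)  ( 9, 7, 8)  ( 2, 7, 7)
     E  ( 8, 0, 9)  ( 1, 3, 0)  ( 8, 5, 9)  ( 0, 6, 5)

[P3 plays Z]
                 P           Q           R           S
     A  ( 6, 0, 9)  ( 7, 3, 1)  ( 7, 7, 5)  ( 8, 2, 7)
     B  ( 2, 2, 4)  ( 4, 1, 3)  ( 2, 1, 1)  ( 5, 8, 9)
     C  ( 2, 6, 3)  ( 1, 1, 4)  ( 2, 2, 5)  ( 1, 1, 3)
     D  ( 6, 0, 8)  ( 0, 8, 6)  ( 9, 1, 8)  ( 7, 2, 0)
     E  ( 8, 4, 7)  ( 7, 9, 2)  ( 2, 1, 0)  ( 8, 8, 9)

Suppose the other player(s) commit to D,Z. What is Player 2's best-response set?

P2 best: {Q}

u_2(P vs D,Z) = 0
u_2(Q vs D,Z) = 8
u_2(R vs D,Z) = 1
u_2(S vs D,Z) = 2
max payoff 8 at {Q}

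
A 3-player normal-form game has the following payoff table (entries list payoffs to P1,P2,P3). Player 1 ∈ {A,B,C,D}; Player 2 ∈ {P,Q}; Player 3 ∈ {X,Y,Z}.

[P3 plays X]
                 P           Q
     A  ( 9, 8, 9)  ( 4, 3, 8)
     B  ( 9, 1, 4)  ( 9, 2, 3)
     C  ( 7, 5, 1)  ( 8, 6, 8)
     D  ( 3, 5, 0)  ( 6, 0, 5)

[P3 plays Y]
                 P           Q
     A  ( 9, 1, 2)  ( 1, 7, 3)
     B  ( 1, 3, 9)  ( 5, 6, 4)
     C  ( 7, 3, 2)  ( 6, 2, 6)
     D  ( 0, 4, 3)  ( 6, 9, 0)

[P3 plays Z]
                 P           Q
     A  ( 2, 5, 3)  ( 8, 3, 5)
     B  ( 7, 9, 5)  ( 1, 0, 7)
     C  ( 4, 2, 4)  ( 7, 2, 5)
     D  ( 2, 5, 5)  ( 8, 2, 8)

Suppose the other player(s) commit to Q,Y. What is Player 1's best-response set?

u_1(A vs Q,Y) = 1
u_1(B vs Q,Y) = 5
u_1(C vs Q,Y) = 6
u_1(D vs Q,Y) = 6
max payoff 6 at {C,D}

argmax u_1 = {C,D}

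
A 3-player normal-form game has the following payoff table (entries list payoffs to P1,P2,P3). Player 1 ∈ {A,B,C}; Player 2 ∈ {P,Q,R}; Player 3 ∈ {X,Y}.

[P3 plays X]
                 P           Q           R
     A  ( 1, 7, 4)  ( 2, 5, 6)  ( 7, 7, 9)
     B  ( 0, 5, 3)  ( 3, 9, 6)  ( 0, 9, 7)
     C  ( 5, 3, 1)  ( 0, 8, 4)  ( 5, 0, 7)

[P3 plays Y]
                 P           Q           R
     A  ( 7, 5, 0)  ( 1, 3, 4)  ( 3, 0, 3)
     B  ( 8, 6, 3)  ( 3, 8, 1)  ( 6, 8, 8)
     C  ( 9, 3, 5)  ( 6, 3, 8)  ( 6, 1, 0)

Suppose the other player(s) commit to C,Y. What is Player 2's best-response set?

u_2(P vs C,Y) = 3
u_2(Q vs C,Y) = 3
u_2(R vs C,Y) = 1
max payoff 3 at {P,Q}

P2 best: {P,Q}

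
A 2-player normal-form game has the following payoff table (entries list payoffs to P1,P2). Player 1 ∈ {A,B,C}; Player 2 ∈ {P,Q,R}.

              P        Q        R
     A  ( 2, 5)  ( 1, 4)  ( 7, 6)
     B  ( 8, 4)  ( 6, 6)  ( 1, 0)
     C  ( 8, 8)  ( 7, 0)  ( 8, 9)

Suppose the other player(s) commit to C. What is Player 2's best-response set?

u_2(P vs C) = 8
u_2(Q vs C) = 0
u_2(R vs C) = 9
max payoff 9 at {R}

argmax u_2 = {R}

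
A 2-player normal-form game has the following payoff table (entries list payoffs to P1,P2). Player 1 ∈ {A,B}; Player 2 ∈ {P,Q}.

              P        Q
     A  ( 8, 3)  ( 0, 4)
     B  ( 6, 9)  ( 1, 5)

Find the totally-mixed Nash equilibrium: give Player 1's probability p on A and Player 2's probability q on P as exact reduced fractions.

P1 indiff ⇒ q·8+(1-q)·0 = q·6+(1-q)·1 ⇒ q(2) = (1-q)(1) ⇒ q = 1/3
P2 indiff ⇒ p·3+(1-p)·9 = p·4+(1-p)·5 ⇒ p(-1) = (1-p)(-4) ⇒ p = 4/5

(p,q) = (4/5, 1/3)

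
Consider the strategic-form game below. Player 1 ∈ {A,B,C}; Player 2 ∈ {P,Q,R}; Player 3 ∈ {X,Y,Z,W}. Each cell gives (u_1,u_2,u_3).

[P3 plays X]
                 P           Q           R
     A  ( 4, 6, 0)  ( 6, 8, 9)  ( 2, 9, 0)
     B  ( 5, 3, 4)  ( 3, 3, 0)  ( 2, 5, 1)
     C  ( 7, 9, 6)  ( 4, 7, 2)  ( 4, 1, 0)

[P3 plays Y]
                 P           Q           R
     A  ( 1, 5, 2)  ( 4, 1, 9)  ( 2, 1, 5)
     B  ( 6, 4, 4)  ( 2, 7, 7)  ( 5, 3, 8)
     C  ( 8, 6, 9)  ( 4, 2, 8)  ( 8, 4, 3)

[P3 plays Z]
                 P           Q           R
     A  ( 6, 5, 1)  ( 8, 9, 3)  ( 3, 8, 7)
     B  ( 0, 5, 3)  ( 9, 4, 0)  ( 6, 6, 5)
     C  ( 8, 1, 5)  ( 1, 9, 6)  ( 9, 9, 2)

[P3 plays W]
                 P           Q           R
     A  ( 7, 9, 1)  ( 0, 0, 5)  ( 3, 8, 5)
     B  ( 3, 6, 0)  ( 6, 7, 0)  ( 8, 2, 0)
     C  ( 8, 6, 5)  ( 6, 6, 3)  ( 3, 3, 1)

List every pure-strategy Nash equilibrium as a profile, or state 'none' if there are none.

NE set: (C,P,Y)

(A,P,X): not NE [P1→C gives 7>4; P2→R gives 9>6; P3→Y gives 2>0]
(A,P,Y): not NE [P1→C gives 8>1]
(A,P,Z): not NE [P1→C gives 8>6; P2→Q gives 9>5; P3→Y gives 2>1]
(A,P,W): not NE [P1→C gives 8>7; P3→Y gives 2>1]
(A,Q,X): not NE [P2→R gives 9>8]
(A,Q,Y): not NE [P2→P gives 5>1]
(A,Q,Z): not NE [P1→B gives 9>8; P3→Y gives 9>3]
(A,Q,W): not NE [P1→C gives 6>0; P2→P gives 9>0; P3→Y gives 9>5]
(A,R,X): not NE [P1→C gives 4>2; P3→Z gives 7>0]
(A,R,Y): not NE [P1→C gives 8>2; P2→P gives 5>1; P3→Z gives 7>5]
(A,R,Z): not NE [P1→C gives 9>3; P2→Q gives 9>8]
(A,R,W): not NE [P1→B gives 8>3; P2→P gives 9>8; P3→Z gives 7>5]
(B,P,X): not NE [P1→C gives 7>5; P2→R gives 5>3]
(B,P,Y): not NE [P1→C gives 8>6; P2→Q gives 7>4]
(B,P,Z): not NE [P1→C gives 8>0; P2→R gives 6>5; P3→Y gives 4>3]
(B,P,W): not NE [P1→C gives 8>3; P2→Q gives 7>6; P3→Y gives 4>0]
(B,Q,X): not NE [P1→A gives 6>3; P2→R gives 5>3; P3→Y gives 7>0]
(B,Q,Y): not NE [P1→C gives 4>2]
(B,Q,Z): not NE [P2→R gives 6>4; P3→Y gives 7>0]
(B,Q,W): not NE [P3→Y gives 7>0]
(B,R,X): not NE [P1→C gives 4>2; P3→Y gives 8>1]
(B,R,Y): not NE [P1→C gives 8>5; P2→Q gives 7>3]
(B,R,Z): not NE [P1→C gives 9>6; P3→Y gives 8>5]
(B,R,W): not NE [P2→Q gives 7>2; P3→Y gives 8>0]
(C,P,X): not NE [P3→Y gives 9>6]
(C,P,Y): NE
(C,P,Z): not NE [P2→R gives 9>1; P3→Y gives 9>5]
(C,P,W): not NE [P3→Y gives 9>5]
(C,Q,X): not NE [P1→A gives 6>4; P2→P gives 9>7; P3→Y gives 8>2]
(C,Q,Y): not NE [P2→P gives 6>2]
(C,Q,Z): not NE [P1→B gives 9>1; P3→Y gives 8>6]
(C,Q,W): not NE [P3→Y gives 8>3]
(C,R,X): not NE [P2→P gives 9>1; P3→Y gives 3>0]
(C,R,Y): not NE [P2→P gives 6>4]
(C,R,Z): not NE [P3→Y gives 3>2]
(C,R,W): not NE [P1→B gives 8>3; P2→Q gives 6>3; P3→Y gives 3>1]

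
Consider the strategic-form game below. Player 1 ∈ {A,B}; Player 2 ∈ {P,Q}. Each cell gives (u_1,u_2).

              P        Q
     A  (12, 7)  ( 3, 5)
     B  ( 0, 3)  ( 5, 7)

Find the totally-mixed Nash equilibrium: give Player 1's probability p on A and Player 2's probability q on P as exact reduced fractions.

P1 indiff ⇒ q·12+(1-q)·3 = q·0+(1-q)·5 ⇒ q(12) = (1-q)(2) ⇒ q = 1/7
P2 indiff ⇒ p·7+(1-p)·3 = p·5+(1-p)·7 ⇒ p(2) = (1-p)(4) ⇒ p = 2/3

P1 mixes 2/3 on A; P2 mixes 1/7 on P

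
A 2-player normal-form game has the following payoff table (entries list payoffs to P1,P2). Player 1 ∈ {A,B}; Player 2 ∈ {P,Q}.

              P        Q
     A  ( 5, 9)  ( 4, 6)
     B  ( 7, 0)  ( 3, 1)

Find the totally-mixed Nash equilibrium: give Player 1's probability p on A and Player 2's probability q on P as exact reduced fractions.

P1 indiff ⇒ q·5+(1-q)·4 = q·7+(1-q)·3 ⇒ q(-2) = (1-q)(-1) ⇒ q = 1/3
P2 indiff ⇒ p·9+(1-p)·0 = p·6+(1-p)·1 ⇒ p(3) = (1-p)(1) ⇒ p = 1/4

(p,q) = (1/4, 1/3)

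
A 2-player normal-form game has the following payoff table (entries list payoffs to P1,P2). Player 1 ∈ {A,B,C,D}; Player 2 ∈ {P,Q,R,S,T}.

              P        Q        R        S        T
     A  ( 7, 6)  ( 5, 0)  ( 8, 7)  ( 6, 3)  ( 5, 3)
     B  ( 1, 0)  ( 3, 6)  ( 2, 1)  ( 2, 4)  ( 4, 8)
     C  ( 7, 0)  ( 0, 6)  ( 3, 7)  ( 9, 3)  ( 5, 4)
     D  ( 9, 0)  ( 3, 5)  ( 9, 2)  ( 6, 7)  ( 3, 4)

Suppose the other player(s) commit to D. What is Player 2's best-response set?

argmax u_2 = {S}

u_2(P vs D) = 0
u_2(Q vs D) = 5
u_2(R vs D) = 2
u_2(S vs D) = 7
u_2(T vs D) = 4
max payoff 7 at {S}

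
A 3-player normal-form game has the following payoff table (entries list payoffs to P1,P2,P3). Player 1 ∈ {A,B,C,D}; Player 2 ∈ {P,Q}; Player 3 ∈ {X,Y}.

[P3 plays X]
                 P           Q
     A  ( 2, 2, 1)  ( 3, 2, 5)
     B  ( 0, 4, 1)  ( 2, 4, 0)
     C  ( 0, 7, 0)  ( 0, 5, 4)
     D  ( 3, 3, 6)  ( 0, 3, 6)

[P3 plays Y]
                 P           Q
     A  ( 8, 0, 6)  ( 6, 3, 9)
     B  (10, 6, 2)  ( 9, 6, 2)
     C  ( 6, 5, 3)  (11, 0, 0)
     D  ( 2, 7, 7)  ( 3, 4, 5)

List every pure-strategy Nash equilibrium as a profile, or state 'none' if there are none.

(A,P,X): not NE [P1→D gives 3>2; P3→Y gives 6>1]
(A,P,Y): not NE [P1→B gives 10>8; P2→Q gives 3>0]
(A,Q,X): not NE [P3→Y gives 9>5]
(A,Q,Y): not NE [P1→C gives 11>6]
(B,P,X): not NE [P1→D gives 3>0; P3→Y gives 2>1]
(B,P,Y): NE
(B,Q,X): not NE [P1→A gives 3>2; P3→Y gives 2>0]
(B,Q,Y): not NE [P1→C gives 11>9]
(C,P,X): not NE [P1→D gives 3>0; P3→Y gives 3>0]
(C,P,Y): not NE [P1→B gives 10>6]
(C,Q,X): not NE [P1→A gives 3>0; P2→P gives 7>5]
(C,Q,Y): not NE [P2→P gives 5>0; P3→X gives 4>0]
(D,P,X): not NE [P3→Y gives 7>6]
(D,P,Y): not NE [P1→B gives 10>2]
(D,Q,X): not NE [P1→A gives 3>0]
(D,Q,Y): not NE [P1→C gives 11>3; P2→P gives 7>4; P3→X gives 6>5]

Nash profiles: (B,P,Y)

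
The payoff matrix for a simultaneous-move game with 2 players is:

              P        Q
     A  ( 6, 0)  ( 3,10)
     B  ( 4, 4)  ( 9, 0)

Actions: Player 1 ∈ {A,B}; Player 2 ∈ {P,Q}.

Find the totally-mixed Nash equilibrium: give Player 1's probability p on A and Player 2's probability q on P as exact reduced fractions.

P1 indiff ⇒ q·6+(1-q)·3 = q·4+(1-q)·9 ⇒ q(2) = (1-q)(6) ⇒ q = 3/4
P2 indiff ⇒ p·0+(1-p)·4 = p·10+(1-p)·0 ⇒ p(-10) = (1-p)(-4) ⇒ p = 2/7

(p,q) = (2/7, 3/4)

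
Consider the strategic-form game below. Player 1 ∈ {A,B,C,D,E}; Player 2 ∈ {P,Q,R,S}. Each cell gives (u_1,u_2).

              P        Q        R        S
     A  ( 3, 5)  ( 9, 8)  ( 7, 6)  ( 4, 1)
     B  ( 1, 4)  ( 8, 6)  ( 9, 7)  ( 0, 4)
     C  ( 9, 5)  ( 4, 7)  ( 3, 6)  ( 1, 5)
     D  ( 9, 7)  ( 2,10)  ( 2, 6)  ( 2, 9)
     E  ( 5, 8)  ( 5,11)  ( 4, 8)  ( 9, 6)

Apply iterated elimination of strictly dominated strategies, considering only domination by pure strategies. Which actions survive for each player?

P2 drop P (Q beats it: A:8>5 B:6>4 C:7>5 D:10>7 E:11>8)
P1 drop C (A beats it: Q:9>4 R:7>3 S:4>1)
P1 drop D (A beats it: Q:9>2 R:7>2 S:4>2)
P2 drop S (Q beats it: A:8>1 B:6>4 E:11>6)
P1 drop E (A beats it: Q:9>5 R:7>4)
P1→{A,B} P2→{Q,R}

IESDS → P1:{A,B} P2:{Q,R}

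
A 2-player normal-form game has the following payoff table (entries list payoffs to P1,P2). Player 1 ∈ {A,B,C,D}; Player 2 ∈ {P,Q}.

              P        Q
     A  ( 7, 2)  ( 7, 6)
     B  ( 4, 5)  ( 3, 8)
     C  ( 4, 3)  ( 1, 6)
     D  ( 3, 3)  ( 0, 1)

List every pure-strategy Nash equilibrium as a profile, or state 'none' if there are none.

(A,P): not NE [P2→Q gives 6>2]
(A,Q): NE
(B,P): not NE [P1→A gives 7>4; P2→Q gives 8>5]
(B,Q): not NE [P1→A gives 7>3]
(C,P): not NE [P1→A gives 7>4; P2→Q gives 6>3]
(C,Q): not NE [P1→A gives 7>1]
(D,P): not NE [P1→A gives 7>3]
(D,Q): not NE [P1→A gives 7>0; P2→P gives 3>1]

Nash profiles: (A,Q)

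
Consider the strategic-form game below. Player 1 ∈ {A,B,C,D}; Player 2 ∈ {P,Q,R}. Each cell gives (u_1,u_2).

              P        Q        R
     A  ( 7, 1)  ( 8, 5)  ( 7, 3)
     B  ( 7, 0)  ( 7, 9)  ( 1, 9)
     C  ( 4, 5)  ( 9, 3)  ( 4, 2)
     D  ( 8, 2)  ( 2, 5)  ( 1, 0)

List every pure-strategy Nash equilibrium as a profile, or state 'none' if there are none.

PSNE: ∅

(A,P): not NE [P1→D gives 8>7; P2→Q gives 5>1]
(A,Q): not NE [P1→C gives 9>8]
(A,R): not NE [P2→Q gives 5>3]
(B,P): not NE [P1→D gives 8>7; P2→R gives 9>0]
(B,Q): not NE [P1→C gives 9>7]
(B,R): not NE [P1→A gives 7>1]
(C,P): not NE [P1→D gives 8>4]
(C,Q): not NE [P2→P gives 5>3]
(C,R): not NE [P1→A gives 7>4; P2→P gives 5>2]
(D,P): not NE [P2→Q gives 5>2]
(D,Q): not NE [P1→C gives 9>2]
(D,R): not NE [P1→A gives 7>1; P2→Q gives 5>0]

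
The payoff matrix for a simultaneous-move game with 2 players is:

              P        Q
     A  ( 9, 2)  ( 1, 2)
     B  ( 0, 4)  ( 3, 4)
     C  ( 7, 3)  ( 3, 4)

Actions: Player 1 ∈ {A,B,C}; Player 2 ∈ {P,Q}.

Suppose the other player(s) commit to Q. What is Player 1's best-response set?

argmax u_1 = {B,C}

u_1(A vs Q) = 1
u_1(B vs Q) = 3
u_1(C vs Q) = 3
max payoff 3 at {B,C}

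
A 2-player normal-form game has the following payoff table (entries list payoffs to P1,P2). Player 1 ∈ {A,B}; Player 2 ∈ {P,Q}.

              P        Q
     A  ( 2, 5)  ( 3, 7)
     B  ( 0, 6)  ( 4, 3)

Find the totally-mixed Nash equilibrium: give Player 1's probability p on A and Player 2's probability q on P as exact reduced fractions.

P1 indiff ⇒ q·2+(1-q)·3 = q·0+(1-q)·4 ⇒ q(2) = (1-q)(1) ⇒ q = 1/3
P2 indiff ⇒ p·5+(1-p)·6 = p·7+(1-p)·3 ⇒ p(-2) = (1-p)(-3) ⇒ p = 3/5

p=3/5, q=1/3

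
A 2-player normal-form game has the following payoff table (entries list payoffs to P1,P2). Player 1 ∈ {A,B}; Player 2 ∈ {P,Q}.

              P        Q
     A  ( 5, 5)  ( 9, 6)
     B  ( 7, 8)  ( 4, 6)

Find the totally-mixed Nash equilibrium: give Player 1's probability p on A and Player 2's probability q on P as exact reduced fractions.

P1 indiff ⇒ q·5+(1-q)·9 = q·7+(1-q)·4 ⇒ q(-2) = (1-q)(-5) ⇒ q = 5/7
P2 indiff ⇒ p·5+(1-p)·8 = p·6+(1-p)·6 ⇒ p(-1) = (1-p)(-2) ⇒ p = 2/3

p=2/3, q=5/7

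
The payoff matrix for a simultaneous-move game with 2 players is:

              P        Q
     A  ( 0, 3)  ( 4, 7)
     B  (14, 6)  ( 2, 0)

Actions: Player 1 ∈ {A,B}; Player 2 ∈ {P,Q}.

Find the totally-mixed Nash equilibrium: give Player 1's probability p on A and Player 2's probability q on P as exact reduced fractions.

(p,q) = (3/5, 1/8)

P1 indiff ⇒ q·0+(1-q)·4 = q·14+(1-q)·2 ⇒ q(-14) = (1-q)(-2) ⇒ q = 1/8
P2 indiff ⇒ p·3+(1-p)·6 = p·7+(1-p)·0 ⇒ p(-4) = (1-p)(-6) ⇒ p = 3/5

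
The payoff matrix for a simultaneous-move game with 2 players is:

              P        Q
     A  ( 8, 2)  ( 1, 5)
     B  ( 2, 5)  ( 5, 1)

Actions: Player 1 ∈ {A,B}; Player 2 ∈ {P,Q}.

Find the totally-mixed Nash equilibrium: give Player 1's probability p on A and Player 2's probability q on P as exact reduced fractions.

P1 indiff ⇒ q·8+(1-q)·1 = q·2+(1-q)·5 ⇒ q(6) = (1-q)(4) ⇒ q = 2/5
P2 indiff ⇒ p·2+(1-p)·5 = p·5+(1-p)·1 ⇒ p(-3) = (1-p)(-4) ⇒ p = 4/7

(p,q) = (4/7, 2/5)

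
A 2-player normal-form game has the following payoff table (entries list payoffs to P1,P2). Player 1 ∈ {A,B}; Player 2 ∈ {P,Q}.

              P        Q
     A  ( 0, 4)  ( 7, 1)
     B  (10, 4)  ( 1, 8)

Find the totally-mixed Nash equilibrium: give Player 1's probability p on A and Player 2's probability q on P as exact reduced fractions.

P1 mixes 4/7 on A; P2 mixes 3/8 on P

P1 indiff ⇒ q·0+(1-q)·7 = q·10+(1-q)·1 ⇒ q(-10) = (1-q)(-6) ⇒ q = 3/8
P2 indiff ⇒ p·4+(1-p)·4 = p·1+(1-p)·8 ⇒ p(3) = (1-p)(4) ⇒ p = 4/7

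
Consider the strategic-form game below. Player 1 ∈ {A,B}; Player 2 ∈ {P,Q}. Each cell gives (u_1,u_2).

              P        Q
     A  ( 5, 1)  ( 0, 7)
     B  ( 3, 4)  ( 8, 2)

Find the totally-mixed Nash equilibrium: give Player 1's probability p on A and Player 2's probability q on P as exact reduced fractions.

P1 indiff ⇒ q·5+(1-q)·0 = q·3+(1-q)·8 ⇒ q(2) = (1-q)(8) ⇒ q = 4/5
P2 indiff ⇒ p·1+(1-p)·4 = p·7+(1-p)·2 ⇒ p(-6) = (1-p)(-2) ⇒ p = 1/4

P1 mixes 1/4 on A; P2 mixes 4/5 on P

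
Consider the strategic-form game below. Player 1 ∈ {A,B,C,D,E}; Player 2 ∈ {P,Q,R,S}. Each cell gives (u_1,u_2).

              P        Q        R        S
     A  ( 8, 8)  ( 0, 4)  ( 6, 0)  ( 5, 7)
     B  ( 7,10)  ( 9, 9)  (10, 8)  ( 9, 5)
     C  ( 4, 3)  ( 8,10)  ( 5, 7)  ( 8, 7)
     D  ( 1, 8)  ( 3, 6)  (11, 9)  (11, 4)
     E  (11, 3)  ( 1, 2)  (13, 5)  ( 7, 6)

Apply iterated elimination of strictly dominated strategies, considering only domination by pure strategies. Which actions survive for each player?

Survivors P1:{B,D,E} P2:{P,R,S}

P1 drop A (E beats it: P:11>8 Q:1>0 R:13>6 S:7>5)
P1 drop C (B beats it: P:7>4 Q:9>8 R:10>5 S:9>8)
P2 drop Q (P beats it: B:10>9 D:8>6 E:3>2)
P1→{B,D,E} P2→{P,R,S}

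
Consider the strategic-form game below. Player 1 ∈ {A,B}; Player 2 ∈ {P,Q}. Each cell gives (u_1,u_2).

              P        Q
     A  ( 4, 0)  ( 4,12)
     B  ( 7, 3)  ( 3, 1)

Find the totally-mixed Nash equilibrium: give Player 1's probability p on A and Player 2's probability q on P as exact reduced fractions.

p=1/7, q=1/4

P1 indiff ⇒ q·4+(1-q)·4 = q·7+(1-q)·3 ⇒ q(-3) = (1-q)(-1) ⇒ q = 1/4
P2 indiff ⇒ p·0+(1-p)·3 = p·12+(1-p)·1 ⇒ p(-12) = (1-p)(-2) ⇒ p = 1/7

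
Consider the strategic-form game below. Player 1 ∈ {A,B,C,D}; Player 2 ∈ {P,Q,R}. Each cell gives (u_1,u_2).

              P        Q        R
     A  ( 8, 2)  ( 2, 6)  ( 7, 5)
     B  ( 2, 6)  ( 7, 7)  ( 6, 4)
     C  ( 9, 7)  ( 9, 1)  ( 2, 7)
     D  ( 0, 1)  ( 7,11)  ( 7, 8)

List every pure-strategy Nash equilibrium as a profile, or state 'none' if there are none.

(A,P): not NE [P1→C gives 9>8; P2→Q gives 6>2]
(A,Q): not NE [P1→C gives 9>2]
(A,R): not NE [P2→Q gives 6>5]
(B,P): not NE [P1→C gives 9>2; P2→Q gives 7>6]
(B,Q): not NE [P1→C gives 9>7]
(B,R): not NE [P1→D gives 7>6; P2→Q gives 7>4]
(C,P): NE
(C,Q): not NE [P2→R gives 7>1]
(C,R): not NE [P1→D gives 7>2]
(D,P): not NE [P1→C gives 9>0; P2→Q gives 11>1]
(D,Q): not NE [P1→C gives 9>7]
(D,R): not NE [P2→Q gives 11>8]

NE set: (C,P)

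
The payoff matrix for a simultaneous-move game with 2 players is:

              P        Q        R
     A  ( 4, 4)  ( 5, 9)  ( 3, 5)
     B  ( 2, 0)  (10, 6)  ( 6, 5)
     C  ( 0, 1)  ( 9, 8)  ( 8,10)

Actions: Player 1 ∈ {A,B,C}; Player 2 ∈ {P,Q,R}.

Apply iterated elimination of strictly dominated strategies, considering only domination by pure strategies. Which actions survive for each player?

P2 drop P (Q beats it: A:9>4 B:6>0 C:8>1)
P1 drop A (B beats it: Q:10>5 R:6>3)
P1→{B,C} P2→{Q,R}

IESDS → P1:{B,C} P2:{Q,R}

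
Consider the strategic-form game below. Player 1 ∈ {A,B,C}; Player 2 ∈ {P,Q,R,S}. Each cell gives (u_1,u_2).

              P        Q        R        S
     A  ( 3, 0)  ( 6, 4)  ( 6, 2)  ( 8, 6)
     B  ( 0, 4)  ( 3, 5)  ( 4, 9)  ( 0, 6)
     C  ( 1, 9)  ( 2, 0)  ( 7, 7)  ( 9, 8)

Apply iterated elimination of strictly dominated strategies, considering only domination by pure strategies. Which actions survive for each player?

P1 drop B (A beats it: P:3>0 Q:6>3 R:6>4 S:8>0)
P2 drop Q (S beats it: A:6>4 C:8>0)
P2 drop R (S beats it: A:6>2 C:8>7)
P1→{A,C} P2→{P,S}

IESDS → P1:{A,C} P2:{P,S}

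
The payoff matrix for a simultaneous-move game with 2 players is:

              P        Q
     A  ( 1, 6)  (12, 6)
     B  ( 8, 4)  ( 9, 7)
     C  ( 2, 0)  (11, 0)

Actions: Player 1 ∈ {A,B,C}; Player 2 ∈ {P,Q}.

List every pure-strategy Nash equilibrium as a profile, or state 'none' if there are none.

Nash profiles: (A,Q)

(A,P): not NE [P1→B gives 8>1]
(A,Q): NE
(B,P): not NE [P2→Q gives 7>4]
(B,Q): not NE [P1→A gives 12>9]
(C,P): not NE [P1→B gives 8>2]
(C,Q): not NE [P1→A gives 12>11]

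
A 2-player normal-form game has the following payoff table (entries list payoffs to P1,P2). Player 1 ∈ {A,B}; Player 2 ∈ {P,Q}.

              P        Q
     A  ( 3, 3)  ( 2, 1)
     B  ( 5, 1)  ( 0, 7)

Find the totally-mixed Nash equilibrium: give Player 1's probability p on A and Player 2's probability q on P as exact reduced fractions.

P1 mixes 3/4 on A; P2 mixes 1/2 on P

P1 indiff ⇒ q·3+(1-q)·2 = q·5+(1-q)·0 ⇒ q(-2) = (1-q)(-2) ⇒ q = 1/2
P2 indiff ⇒ p·3+(1-p)·1 = p·1+(1-p)·7 ⇒ p(2) = (1-p)(6) ⇒ p = 3/4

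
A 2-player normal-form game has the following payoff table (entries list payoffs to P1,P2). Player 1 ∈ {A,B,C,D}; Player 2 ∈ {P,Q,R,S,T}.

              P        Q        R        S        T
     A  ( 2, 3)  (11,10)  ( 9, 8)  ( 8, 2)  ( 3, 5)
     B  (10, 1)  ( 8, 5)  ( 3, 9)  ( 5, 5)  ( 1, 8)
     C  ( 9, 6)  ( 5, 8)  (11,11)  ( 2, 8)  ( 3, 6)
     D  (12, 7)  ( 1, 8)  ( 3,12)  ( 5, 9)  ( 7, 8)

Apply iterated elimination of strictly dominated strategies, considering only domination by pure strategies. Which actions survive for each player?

P2 drop P (Q beats it: A:10>3 B:5>1 C:8>6 D:8>7)
P1 drop B (A beats it: Q:11>8 R:9>3 S:8>5 T:3>1)
P2 drop S (R beats it: A:8>2 C:11>8 D:12>9)
P2 drop T (R beats it: A:8>5 C:11>6 D:12>8)
P1 drop D (A beats it: Q:11>1 R:9>3)
P1→{A,C} P2→{Q,R}

IESDS → P1:{A,C} P2:{Q,R}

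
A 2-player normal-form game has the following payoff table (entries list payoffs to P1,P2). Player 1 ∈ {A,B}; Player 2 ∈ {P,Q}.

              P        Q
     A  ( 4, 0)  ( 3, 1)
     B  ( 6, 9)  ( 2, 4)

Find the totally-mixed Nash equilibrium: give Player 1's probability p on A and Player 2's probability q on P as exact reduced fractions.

P1 indiff ⇒ q·4+(1-q)·3 = q·6+(1-q)·2 ⇒ q(-2) = (1-q)(-1) ⇒ q = 1/3
P2 indiff ⇒ p·0+(1-p)·9 = p·1+(1-p)·4 ⇒ p(-1) = (1-p)(-5) ⇒ p = 5/6

P1 mixes 5/6 on A; P2 mixes 1/3 on P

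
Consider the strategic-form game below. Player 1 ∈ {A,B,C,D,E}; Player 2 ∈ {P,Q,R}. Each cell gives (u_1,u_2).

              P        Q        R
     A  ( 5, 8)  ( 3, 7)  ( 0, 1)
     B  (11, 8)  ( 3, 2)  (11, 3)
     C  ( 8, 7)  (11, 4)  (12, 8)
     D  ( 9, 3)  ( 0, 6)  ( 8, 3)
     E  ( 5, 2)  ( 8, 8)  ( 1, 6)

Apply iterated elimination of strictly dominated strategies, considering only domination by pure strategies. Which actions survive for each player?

Survivors P1:{B,C} P2:{P,R}

P1 drop A (C beats it: P:8>5 Q:11>3 R:12>0)
P1 drop D (B beats it: P:11>9 Q:3>0 R:11>8)
P1 drop E (C beats it: P:8>5 Q:11>8 R:12>1)
P2 drop Q (P beats it: B:8>2 C:7>4)
P1→{B,C} P2→{P,R}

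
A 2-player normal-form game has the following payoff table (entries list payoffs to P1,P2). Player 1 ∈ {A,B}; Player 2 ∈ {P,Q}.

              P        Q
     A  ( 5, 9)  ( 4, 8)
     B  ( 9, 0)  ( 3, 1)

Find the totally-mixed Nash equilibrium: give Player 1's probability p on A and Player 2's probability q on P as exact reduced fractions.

P1 indiff ⇒ q·5+(1-q)·4 = q·9+(1-q)·3 ⇒ q(-4) = (1-q)(-1) ⇒ q = 1/5
P2 indiff ⇒ p·9+(1-p)·0 = p·8+(1-p)·1 ⇒ p(1) = (1-p)(1) ⇒ p = 1/2

(p,q) = (1/2, 1/5)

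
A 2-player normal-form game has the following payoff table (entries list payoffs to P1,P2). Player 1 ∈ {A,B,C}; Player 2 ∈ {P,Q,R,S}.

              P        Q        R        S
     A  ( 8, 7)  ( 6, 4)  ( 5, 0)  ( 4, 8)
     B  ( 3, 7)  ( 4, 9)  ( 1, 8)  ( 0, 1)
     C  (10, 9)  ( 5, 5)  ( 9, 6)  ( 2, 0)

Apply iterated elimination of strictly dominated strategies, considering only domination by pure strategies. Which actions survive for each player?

P1 drop B (A beats it: P:8>3 Q:6>4 R:5>1 S:4>0)
P2 drop Q (P beats it: A:7>4 C:9>5)
P2 drop R (P beats it: A:7>0 C:9>6)
P1→{A,C} P2→{P,S}

IESDS → P1:{A,C} P2:{P,S}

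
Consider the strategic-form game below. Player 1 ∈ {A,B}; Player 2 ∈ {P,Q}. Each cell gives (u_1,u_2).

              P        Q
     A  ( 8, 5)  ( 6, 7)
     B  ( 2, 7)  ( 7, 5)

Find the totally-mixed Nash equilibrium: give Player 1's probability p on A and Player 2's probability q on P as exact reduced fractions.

P1 indiff ⇒ q·8+(1-q)·6 = q·2+(1-q)·7 ⇒ q(6) = (1-q)(1) ⇒ q = 1/7
P2 indiff ⇒ p·5+(1-p)·7 = p·7+(1-p)·5 ⇒ p(-2) = (1-p)(-2) ⇒ p = 1/2

p=1/2, q=1/7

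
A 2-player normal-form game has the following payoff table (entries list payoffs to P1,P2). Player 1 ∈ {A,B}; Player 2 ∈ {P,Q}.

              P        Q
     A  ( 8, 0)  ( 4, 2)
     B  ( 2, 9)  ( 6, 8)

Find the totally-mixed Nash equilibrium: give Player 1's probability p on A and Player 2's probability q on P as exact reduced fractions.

P1 indiff ⇒ q·8+(1-q)·4 = q·2+(1-q)·6 ⇒ q(6) = (1-q)(2) ⇒ q = 1/4
P2 indiff ⇒ p·0+(1-p)·9 = p·2+(1-p)·8 ⇒ p(-2) = (1-p)(-1) ⇒ p = 1/3

P1 mixes 1/3 on A; P2 mixes 1/4 on P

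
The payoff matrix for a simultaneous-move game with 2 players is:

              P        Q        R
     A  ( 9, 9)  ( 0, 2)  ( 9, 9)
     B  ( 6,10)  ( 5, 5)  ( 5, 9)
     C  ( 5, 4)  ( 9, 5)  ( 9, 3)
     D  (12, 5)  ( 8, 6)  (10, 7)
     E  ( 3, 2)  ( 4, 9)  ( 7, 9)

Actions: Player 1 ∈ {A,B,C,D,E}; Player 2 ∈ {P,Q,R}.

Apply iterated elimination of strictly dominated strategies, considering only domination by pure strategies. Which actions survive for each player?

P1 drop A (D beats it: P:12>9 Q:8>0 R:10>9)
P1 drop B (D beats it: P:12>6 Q:8>5 R:10>5)
P1 drop E (C beats it: P:5>3 Q:9>4 R:9>7)
P2 drop P (Q beats it: C:5>4 D:6>5)
P1→{C,D} P2→{Q,R}

IESDS → P1:{C,D} P2:{Q,R}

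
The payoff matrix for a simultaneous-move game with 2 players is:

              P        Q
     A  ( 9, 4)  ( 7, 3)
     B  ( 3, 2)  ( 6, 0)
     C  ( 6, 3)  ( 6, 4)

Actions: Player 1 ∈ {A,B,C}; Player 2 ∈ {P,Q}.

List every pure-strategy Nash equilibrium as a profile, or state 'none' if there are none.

(A,P): NE
(A,Q): not NE [P2→P gives 4>3]
(B,P): not NE [P1→A gives 9>3]
(B,Q): not NE [P1→A gives 7>6; P2→P gives 2>0]
(C,P): not NE [P1→A gives 9>6; P2→Q gives 4>3]
(C,Q): not NE [P1→A gives 7>6]

PSNE = {(A,P)}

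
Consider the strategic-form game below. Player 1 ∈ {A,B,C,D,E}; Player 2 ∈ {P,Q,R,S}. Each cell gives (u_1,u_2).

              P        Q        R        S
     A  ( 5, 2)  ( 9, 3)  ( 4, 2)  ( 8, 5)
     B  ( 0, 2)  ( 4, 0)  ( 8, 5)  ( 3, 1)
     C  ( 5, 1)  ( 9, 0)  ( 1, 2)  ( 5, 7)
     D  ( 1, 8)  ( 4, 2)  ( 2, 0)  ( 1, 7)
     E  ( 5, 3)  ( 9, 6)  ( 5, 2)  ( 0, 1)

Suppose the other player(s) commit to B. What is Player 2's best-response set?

BR_2 = {R}

u_2(P vs B) = 2
u_2(Q vs B) = 0
u_2(R vs B) = 5
u_2(S vs B) = 1
max payoff 5 at {R}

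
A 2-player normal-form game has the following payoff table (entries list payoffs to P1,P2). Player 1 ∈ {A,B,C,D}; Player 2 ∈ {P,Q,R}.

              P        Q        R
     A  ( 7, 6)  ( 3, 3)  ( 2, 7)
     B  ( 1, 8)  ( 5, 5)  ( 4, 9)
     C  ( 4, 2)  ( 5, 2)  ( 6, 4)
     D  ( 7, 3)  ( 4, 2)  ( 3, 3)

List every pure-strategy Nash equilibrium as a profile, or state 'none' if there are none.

(A,P): not NE [P2→R gives 7>6]
(A,Q): not NE [P1→C gives 5>3; P2→R gives 7>3]
(A,R): not NE [P1→C gives 6>2]
(B,P): not NE [P1→D gives 7>1; P2→R gives 9>8]
(B,Q): not NE [P2→R gives 9>5]
(B,R): not NE [P1→C gives 6>4]
(C,P): not NE [P1→D gives 7>4; P2→R gives 4>2]
(C,Q): not NE [P2→R gives 4>2]
(C,R): NE
(D,P): NE
(D,Q): not NE [P1→C gives 5>4; P2→R gives 3>2]
(D,R): not NE [P1→C gives 6>3]

Nash profiles: (C,R), (D,P)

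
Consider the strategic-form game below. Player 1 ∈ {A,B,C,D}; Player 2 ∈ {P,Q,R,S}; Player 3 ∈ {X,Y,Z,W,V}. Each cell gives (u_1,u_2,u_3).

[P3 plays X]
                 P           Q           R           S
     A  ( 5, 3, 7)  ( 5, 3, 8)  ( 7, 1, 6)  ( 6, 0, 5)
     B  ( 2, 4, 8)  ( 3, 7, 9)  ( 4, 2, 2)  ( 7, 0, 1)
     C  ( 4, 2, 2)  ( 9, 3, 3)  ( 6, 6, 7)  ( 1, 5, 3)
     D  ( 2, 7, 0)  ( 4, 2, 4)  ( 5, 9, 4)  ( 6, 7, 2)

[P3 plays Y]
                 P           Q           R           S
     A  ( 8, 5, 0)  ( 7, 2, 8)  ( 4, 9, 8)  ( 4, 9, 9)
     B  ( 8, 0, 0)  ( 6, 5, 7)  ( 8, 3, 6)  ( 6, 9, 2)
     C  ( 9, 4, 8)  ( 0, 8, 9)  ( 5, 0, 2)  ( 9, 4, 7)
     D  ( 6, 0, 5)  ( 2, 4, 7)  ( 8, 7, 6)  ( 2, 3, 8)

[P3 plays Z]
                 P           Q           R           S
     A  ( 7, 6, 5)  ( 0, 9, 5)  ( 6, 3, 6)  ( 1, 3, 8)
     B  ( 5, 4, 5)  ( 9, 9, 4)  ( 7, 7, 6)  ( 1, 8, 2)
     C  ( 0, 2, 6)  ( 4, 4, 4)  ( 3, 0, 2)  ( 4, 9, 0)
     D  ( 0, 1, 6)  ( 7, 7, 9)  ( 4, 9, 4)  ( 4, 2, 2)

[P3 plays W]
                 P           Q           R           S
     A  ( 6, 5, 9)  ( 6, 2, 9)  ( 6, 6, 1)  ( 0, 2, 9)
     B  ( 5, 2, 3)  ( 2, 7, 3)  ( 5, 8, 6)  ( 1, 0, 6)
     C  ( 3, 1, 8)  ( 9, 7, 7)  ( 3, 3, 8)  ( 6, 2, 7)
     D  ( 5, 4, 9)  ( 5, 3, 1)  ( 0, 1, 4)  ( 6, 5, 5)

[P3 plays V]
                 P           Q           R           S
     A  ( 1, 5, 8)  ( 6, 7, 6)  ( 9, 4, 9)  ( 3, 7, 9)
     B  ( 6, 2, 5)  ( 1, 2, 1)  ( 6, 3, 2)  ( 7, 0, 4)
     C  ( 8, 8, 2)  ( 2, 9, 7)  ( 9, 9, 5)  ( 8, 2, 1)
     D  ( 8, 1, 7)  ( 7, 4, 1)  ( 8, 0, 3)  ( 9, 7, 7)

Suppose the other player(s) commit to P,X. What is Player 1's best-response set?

u_1(A vs P,X) = 5
u_1(B vs P,X) = 2
u_1(C vs P,X) = 4
u_1(D vs P,X) = 2
max payoff 5 at {A}

BR_1 = {A}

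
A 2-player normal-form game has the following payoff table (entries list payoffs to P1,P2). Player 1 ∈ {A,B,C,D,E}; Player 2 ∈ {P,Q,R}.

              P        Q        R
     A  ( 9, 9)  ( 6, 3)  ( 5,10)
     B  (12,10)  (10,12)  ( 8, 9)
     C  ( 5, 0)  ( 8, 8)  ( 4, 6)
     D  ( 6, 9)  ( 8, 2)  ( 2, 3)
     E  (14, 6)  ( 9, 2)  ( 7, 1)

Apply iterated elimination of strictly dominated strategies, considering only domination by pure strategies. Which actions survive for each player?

Survivors P1:{B,E} P2:{P,Q}

P1 drop A (B beats it: P:12>9 Q:10>6 R:8>5)
P1 drop C (B beats it: P:12>5 Q:10>8 R:8>4)
P1 drop D (B beats it: P:12>6 Q:10>8 R:8>2)
P2 drop R (P beats it: B:10>9 E:6>1)
P1→{B,E} P2→{P,Q}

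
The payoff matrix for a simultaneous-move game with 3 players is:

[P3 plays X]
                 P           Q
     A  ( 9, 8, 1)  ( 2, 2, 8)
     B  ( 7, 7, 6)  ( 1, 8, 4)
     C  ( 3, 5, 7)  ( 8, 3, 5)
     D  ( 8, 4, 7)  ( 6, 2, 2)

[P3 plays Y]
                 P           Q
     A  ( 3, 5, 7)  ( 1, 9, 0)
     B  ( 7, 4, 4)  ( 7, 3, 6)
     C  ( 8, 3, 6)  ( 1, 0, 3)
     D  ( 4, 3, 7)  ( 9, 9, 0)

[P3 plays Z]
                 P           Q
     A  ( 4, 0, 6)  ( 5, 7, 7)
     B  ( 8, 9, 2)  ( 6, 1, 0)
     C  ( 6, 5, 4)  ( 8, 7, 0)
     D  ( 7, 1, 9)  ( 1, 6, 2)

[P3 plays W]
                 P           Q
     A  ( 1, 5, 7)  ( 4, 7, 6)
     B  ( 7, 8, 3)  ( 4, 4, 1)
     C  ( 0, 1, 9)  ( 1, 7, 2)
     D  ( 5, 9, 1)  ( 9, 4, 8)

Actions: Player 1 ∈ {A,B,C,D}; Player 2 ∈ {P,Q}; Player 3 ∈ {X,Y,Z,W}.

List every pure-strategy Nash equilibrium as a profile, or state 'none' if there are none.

(A,P,X): not NE [P3→W gives 7>1]
(A,P,Y): not NE [P1→C gives 8>3; P2→Q gives 9>5]
(A,P,Z): not NE [P1→B gives 8>4; P2→Q gives 7>0; P3→W gives 7>6]
(A,P,W): not NE [P1→B gives 7>1; P2→Q gives 7>5]
(A,Q,X): not NE [P1→C gives 8>2; P2→P gives 8>2]
(A,Q,Y): not NE [P1→D gives 9>1; P3→X gives 8>0]
(A,Q,Z): not NE [P1→C gives 8>5; P3→X gives 8>7]
(A,Q,W): not NE [P1→D gives 9>4; P3→X gives 8>6]
(B,P,X): not NE [P1→A gives 9>7; P2→Q gives 8>7]
(B,P,Y): not NE [P1→C gives 8>7; P3→X gives 6>4]
(B,P,Z): not NE [P3→X gives 6>2]
(B,P,W): not NE [P3→X gives 6>3]
(B,Q,X): not NE [P1→C gives 8>1; P3→Y gives 6>4]
(B,Q,Y): not NE [P1→D gives 9>7; P2→P gives 4>3]
(B,Q,Z): not NE [P1→C gives 8>6; P2→P gives 9>1; P3→Y gives 6>0]
(B,Q,W): not NE [P1→D gives 9>4; P2→P gives 8>4; P3→Y gives 6>1]
(C,P,X): not NE [P1→A gives 9>3; P3→W gives 9>7]
(C,P,Y): not NE [P3→W gives 9>6]
(C,P,Z): not NE [P1→B gives 8>6; P2→Q gives 7>5; P3→W gives 9>4]
(C,P,W): not NE [P1→B gives 7>0; P2→Q gives 7>1]
(C,Q,X): not NE [P2→P gives 5>3]
(C,Q,Y): not NE [P1→D gives 9>1; P2→P gives 3>0; P3→X gives 5>3]
(C,Q,Z): not NE [P3→X gives 5>0]
(C,Q,W): not NE [P1→D gives 9>1; P3→X gives 5>2]
(D,P,X): not NE [P1→A gives 9>8; P3→Z gives 9>7]
(D,P,Y): not NE [P1→C gives 8>4; P2→Q gives 9>3; P3→Z gives 9>7]
(D,P,Z): not NE [P1→B gives 8>7; P2→Q gives 6>1]
(D,P,W): not NE [P1→B gives 7>5; P3→Z gives 9>1]
(D,Q,X): not NE [P1→C gives 8>6; P2→P gives 4>2; P3→W gives 8>2]
(D,Q,Y): not NE [P3→W gives 8>0]
(D,Q,Z): not NE [P1→C gives 8>1; P3→W gives 8>2]
(D,Q,W): not NE [P2→P gives 9>4]

No pure NE.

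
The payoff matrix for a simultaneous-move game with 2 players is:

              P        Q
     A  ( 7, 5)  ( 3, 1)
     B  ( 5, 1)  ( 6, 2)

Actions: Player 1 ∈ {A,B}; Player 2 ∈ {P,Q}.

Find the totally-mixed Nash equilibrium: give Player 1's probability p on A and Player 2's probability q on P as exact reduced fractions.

P1 indiff ⇒ q·7+(1-q)·3 = q·5+(1-q)·6 ⇒ q(2) = (1-q)(3) ⇒ q = 3/5
P2 indiff ⇒ p·5+(1-p)·1 = p·1+(1-p)·2 ⇒ p(4) = (1-p)(1) ⇒ p = 1/5

P1 mixes 1/5 on A; P2 mixes 3/5 on P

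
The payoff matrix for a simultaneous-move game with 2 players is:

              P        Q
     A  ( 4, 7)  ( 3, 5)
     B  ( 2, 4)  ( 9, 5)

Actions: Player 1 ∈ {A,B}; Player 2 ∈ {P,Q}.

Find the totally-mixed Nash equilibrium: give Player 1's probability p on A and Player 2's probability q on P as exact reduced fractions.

(p,q) = (1/3, 3/4)

P1 indiff ⇒ q·4+(1-q)·3 = q·2+(1-q)·9 ⇒ q(2) = (1-q)(6) ⇒ q = 3/4
P2 indiff ⇒ p·7+(1-p)·4 = p·5+(1-p)·5 ⇒ p(2) = (1-p)(1) ⇒ p = 1/3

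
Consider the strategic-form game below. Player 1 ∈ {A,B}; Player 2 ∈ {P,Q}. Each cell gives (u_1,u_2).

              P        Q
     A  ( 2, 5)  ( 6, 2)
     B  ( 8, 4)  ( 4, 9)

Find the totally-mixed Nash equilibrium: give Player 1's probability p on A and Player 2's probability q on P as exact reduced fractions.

p=5/8, q=1/4

P1 indiff ⇒ q·2+(1-q)·6 = q·8+(1-q)·4 ⇒ q(-6) = (1-q)(-2) ⇒ q = 1/4
P2 indiff ⇒ p·5+(1-p)·4 = p·2+(1-p)·9 ⇒ p(3) = (1-p)(5) ⇒ p = 5/8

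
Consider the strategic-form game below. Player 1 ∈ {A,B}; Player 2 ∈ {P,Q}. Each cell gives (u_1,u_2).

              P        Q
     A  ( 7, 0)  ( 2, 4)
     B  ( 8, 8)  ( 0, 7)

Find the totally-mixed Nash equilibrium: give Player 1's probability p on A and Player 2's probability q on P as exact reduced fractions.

P1 indiff ⇒ q·7+(1-q)·2 = q·8+(1-q)·0 ⇒ q(-1) = (1-q)(-2) ⇒ q = 2/3
P2 indiff ⇒ p·0+(1-p)·8 = p·4+(1-p)·7 ⇒ p(-4) = (1-p)(-1) ⇒ p = 1/5

P1 mixes 1/5 on A; P2 mixes 2/3 on P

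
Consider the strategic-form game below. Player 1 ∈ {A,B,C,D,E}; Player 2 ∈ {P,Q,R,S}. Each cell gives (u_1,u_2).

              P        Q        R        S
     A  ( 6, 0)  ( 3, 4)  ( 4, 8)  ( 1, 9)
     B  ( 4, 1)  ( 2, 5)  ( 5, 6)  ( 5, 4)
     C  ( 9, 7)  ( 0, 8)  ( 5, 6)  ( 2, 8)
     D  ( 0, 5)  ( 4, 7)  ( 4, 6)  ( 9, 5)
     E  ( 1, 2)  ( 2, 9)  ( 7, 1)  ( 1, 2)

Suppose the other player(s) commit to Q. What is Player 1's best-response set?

BR_1 = {D}

u_1(A vs Q) = 3
u_1(B vs Q) = 2
u_1(C vs Q) = 0
u_1(D vs Q) = 4
u_1(E vs Q) = 2
max payoff 4 at {D}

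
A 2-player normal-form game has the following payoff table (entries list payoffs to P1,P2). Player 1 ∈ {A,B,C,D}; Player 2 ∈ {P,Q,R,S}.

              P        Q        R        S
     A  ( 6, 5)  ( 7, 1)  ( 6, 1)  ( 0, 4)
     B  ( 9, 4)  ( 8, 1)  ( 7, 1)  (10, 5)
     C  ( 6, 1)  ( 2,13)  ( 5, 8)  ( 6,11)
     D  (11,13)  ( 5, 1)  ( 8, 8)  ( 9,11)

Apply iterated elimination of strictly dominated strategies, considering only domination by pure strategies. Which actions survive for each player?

IESDS → P1:{B,D} P2:{P,S}

P1 drop A (B beats it: P:9>6 Q:8>7 R:7>6 S:10>0)
P1 drop C (B beats it: P:9>6 Q:8>2 R:7>5 S:10>6)
P2 drop Q (P beats it: B:4>1 D:13>1)
P2 drop R (P beats it: B:4>1 D:13>8)
P1→{B,D} P2→{P,S}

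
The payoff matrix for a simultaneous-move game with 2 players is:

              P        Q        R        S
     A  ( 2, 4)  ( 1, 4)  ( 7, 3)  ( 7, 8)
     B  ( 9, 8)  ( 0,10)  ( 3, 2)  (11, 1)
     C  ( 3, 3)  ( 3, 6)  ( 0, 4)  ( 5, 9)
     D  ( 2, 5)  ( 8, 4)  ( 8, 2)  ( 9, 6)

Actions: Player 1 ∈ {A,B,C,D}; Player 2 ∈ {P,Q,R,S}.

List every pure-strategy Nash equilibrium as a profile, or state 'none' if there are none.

(A,P): not NE [P1→B gives 9>2; P2→S gives 8>4]
(A,Q): not NE [P1→D gives 8>1; P2→S gives 8>4]
(A,R): not NE [P1→D gives 8>7; P2→S gives 8>3]
(A,S): not NE [P1→B gives 11>7]
(B,P): not NE [P2→Q gives 10>8]
(B,Q): not NE [P1→D gives 8>0]
(B,R): not NE [P1→D gives 8>3; P2→Q gives 10>2]
(B,S): not NE [P2→Q gives 10>1]
(C,P): not NE [P1→B gives 9>3; P2→S gives 9>3]
(C,Q): not NE [P1→D gives 8>3; P2→S gives 9>6]
(C,R): not NE [P1→D gives 8>0; P2→S gives 9>4]
(C,S): not NE [P1→B gives 11>5]
(D,P): not NE [P1→B gives 9>2; P2→S gives 6>5]
(D,Q): not NE [P2→S gives 6>4]
(D,R): not NE [P2→S gives 6>2]
(D,S): not NE [P1→B gives 11>9]

No pure NE.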